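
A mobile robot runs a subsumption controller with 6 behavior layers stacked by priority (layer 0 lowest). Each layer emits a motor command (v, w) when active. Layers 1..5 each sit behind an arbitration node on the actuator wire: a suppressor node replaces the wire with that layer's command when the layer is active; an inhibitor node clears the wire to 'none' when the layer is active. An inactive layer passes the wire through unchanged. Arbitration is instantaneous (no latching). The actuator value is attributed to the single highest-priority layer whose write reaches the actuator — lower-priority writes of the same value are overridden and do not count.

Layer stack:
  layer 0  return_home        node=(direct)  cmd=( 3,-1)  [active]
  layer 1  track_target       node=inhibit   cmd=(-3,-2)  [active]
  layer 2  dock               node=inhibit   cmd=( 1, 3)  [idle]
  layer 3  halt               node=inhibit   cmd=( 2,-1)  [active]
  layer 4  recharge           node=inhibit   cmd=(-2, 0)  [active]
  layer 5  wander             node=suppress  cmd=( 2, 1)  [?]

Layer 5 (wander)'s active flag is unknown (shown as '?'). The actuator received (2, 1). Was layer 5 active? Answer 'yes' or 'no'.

If layer 5 is active=yes:
  actuator would be (2, 1)
If layer 5 is active=no:
  actuator would be none
Observed (2, 1), so layer 5 was active.

yes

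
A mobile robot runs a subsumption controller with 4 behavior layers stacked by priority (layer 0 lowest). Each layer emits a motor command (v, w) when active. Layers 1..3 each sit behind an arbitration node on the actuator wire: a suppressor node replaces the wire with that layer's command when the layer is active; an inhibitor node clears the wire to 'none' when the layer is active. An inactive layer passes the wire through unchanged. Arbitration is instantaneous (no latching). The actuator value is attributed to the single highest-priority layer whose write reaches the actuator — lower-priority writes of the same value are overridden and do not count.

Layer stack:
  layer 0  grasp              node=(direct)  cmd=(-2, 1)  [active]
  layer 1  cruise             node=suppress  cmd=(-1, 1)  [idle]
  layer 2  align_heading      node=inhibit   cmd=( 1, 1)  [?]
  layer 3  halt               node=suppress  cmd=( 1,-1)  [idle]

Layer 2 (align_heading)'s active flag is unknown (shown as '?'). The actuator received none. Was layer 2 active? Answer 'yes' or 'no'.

yes

If layer 2 is active=yes:
  actuator would be none
If layer 2 is active=no:
  actuator would be (-2, 1)
Observed none, so layer 2 was active.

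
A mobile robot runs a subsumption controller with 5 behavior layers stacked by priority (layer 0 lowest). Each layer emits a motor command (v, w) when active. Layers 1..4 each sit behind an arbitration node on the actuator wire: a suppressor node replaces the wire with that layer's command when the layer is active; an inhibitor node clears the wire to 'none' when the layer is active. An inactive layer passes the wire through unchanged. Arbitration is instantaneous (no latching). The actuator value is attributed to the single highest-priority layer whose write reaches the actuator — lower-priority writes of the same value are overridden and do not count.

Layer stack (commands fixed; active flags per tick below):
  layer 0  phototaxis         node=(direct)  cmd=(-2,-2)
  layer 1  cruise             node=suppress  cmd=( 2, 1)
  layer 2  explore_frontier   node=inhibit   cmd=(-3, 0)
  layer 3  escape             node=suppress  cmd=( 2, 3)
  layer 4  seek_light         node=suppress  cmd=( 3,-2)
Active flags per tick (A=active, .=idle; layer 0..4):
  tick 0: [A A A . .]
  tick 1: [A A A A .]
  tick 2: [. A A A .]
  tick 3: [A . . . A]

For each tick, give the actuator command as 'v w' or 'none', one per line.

tick 0:
  L0 phototaxis: active, feeds wire = (-2, -2)
  L1 cruise: active, suppressor → wire = (2, 1)
  L2 explore_frontier: active, inhibitor → wire = none
  L3 escape: idle → wire stays none
  L4 seek_light: idle → wire stays none
  actuator = none
tick 1:
  L0 phototaxis: active, feeds wire = (-2, -2)
  L1 cruise: active, suppressor → wire = (2, 1)
  L2 explore_frontier: active, inhibitor → wire = none
  L3 escape: active, suppressor → wire = (2, 3)
  L4 seek_light: idle → wire stays (2, 3)
  actuator = (2, 3)
tick 2:
  L0 phototaxis: idle → wire = none
  L1 cruise: active, suppressor → wire = (2, 1)
  L2 explore_frontier: active, inhibitor → wire = none
  L3 escape: active, suppressor → wire = (2, 3)
  L4 seek_light: idle → wire stays (2, 3)
  actuator = (2, 3)
tick 3:
  L0 phototaxis: active, feeds wire = (-2, -2)
  L1 cruise: idle → wire stays (-2, -2)
  L2 explore_frontier: idle → wire stays (-2, -2)
  L3 escape: idle → wire stays (-2, -2)
  L4 seek_light: active, suppressor → wire = (3, -2)
  actuator = (3, -2)

none
2 3
2 3
3 -2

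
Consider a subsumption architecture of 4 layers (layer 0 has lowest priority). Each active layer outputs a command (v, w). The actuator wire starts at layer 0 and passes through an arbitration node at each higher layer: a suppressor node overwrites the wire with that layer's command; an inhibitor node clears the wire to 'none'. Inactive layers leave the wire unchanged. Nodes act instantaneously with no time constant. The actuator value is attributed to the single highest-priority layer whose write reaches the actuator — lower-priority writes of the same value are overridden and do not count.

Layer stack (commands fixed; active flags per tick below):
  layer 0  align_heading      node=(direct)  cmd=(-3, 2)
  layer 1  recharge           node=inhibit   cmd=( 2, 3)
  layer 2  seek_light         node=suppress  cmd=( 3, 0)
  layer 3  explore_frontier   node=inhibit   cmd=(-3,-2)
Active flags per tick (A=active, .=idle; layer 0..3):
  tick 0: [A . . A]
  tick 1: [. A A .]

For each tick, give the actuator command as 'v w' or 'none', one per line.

none
3 0

tick 0:
  L0 align_heading: active, feeds wire = (-3, 2)
  L1 recharge: idle → wire stays (-3, 2)
  L2 seek_light: idle → wire stays (-3, 2)
  L3 explore_frontier: active, inhibitor → wire = none
  actuator = none
tick 1:
  L0 align_heading: idle → wire = none
  L1 recharge: active, inhibitor → wire = none
  L2 seek_light: active, suppressor → wire = (3, 0)
  L3 explore_frontier: idle → wire stays (3, 0)
  actuator = (3, 0)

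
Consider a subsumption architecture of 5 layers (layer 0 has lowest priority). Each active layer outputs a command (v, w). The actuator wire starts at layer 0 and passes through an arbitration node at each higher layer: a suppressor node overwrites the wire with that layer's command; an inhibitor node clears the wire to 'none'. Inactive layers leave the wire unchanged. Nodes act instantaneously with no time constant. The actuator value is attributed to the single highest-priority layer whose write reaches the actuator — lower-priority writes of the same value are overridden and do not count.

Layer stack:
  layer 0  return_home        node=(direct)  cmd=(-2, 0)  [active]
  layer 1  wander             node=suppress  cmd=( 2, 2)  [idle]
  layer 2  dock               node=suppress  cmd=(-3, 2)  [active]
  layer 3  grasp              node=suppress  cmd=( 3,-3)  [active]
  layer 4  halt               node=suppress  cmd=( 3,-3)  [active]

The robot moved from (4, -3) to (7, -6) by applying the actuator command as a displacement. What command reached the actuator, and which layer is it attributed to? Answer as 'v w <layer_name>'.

3 -3 halt

displacement = (7, -6) − (4, -3) = (3, -3)
L0 return_home: active, feeds wire = (-2, 0)
L1 wander: idle → wire stays (-2, 0)
L2 dock: active, suppressor → wire = (-3, 2)
L3 grasp: active, suppressor → wire = (3, -3)
L4 halt: active, suppressor → wire = (3, -3)
actuator = (3, -3) — from layer 4 (halt)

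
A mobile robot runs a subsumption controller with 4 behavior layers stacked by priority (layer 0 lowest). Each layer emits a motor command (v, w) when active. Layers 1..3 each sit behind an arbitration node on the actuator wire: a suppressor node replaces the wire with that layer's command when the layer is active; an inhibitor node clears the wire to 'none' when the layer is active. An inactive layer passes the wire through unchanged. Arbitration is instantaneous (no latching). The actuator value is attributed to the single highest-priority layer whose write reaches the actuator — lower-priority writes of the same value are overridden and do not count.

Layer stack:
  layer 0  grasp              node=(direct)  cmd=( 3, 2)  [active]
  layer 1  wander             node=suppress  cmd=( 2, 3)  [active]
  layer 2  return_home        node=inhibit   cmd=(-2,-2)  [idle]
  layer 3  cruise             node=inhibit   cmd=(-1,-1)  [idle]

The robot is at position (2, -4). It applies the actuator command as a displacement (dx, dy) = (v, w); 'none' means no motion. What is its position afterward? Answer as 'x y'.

[0] grasp on; wire := (3, 2)
[1] wander on (suppress); wire := (2, 3)
[2] return_home off; pass (2, 3)
[3] cruise off; pass (2, 3)
output (2, 3)
position: (2, -4) + (2, 3) = (4, -1)

4 -1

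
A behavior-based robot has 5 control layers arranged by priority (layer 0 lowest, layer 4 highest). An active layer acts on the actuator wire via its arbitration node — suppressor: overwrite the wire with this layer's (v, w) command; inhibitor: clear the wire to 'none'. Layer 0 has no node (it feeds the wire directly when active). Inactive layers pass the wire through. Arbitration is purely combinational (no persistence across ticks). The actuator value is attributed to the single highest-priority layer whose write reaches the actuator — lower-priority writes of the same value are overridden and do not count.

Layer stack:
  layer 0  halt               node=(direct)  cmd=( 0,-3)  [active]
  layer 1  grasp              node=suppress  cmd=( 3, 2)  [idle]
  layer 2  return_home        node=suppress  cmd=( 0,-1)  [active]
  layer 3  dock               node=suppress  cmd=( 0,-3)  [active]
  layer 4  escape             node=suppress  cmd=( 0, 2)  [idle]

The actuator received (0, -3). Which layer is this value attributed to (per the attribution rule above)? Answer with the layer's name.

dock

layer 0 (halt) active — direct: (0, -3)
layer 1 (grasp) idle — unchanged: (0, -3)
layer 2 (return_home) active — suppresses: (0, -1)
layer 3 (dock) active — suppresses: (0, -3)
layer 4 (escape) idle — unchanged: (0, -3)
→ actuator (0, -3)
last writer: layer 3 = dock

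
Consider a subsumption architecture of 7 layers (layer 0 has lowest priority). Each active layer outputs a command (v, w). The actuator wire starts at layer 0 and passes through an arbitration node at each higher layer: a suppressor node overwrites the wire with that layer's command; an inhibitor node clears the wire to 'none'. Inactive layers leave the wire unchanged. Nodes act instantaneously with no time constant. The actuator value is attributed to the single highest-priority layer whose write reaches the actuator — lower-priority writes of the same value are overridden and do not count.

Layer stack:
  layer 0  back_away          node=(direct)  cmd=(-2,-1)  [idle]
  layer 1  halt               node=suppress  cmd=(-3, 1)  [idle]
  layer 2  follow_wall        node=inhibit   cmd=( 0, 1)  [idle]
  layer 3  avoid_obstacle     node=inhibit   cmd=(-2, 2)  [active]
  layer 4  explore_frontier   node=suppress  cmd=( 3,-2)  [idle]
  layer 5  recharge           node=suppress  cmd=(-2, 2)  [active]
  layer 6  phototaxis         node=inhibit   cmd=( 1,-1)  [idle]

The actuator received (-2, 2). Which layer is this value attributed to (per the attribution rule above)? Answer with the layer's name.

recharge

layer 0 (back_away) idle — none
layer 1 (halt) idle — unchanged: none
layer 2 (follow_wall) idle — unchanged: none
layer 3 (avoid_obstacle) active — inhibits: none
layer 4 (explore_frontier) idle — unchanged: none
layer 5 (recharge) active — suppresses: (-2, 2)
layer 6 (phototaxis) idle — unchanged: (-2, 2)
→ actuator (-2, 2)
last writer: layer 5 = recharge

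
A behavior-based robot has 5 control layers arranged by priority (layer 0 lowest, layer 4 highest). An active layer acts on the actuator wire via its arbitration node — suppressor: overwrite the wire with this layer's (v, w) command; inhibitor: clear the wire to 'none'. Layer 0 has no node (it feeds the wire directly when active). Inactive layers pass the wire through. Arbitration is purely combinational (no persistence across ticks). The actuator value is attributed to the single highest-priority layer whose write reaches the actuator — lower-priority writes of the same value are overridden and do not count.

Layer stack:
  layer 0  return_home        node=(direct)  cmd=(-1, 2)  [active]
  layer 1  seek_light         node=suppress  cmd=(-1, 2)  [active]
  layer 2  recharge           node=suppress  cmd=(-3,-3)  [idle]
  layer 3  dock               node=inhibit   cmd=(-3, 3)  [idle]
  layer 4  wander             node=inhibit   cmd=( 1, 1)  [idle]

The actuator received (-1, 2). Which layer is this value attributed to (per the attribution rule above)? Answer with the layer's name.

layer 0 (return_home) active — direct: (-1, 2)
layer 1 (seek_light) active — suppresses: (-1, 2)
layer 2 (recharge) idle — unchanged: (-1, 2)
layer 3 (dock) idle — unchanged: (-1, 2)
layer 4 (wander) idle — unchanged: (-1, 2)
→ actuator (-1, 2)
last writer: layer 1 = seek_light

seek_light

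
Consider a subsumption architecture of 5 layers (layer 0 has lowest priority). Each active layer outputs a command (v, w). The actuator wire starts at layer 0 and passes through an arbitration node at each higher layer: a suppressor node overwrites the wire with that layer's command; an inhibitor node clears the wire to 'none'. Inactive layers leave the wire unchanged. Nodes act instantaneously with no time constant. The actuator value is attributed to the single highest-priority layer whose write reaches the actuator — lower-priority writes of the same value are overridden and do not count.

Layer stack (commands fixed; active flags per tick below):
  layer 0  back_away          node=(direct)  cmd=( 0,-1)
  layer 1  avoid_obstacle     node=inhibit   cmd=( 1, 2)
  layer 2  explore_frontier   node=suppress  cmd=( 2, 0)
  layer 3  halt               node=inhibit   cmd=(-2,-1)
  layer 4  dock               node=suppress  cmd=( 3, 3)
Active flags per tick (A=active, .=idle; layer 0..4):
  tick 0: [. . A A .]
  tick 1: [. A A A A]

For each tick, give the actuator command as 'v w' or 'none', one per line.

none
3 3

tick 0:
  layer 0 (back_away) idle — none
  layer 1 (avoid_obstacle) idle — unchanged: none
  layer 2 (explore_frontier) active — suppresses: (2, 0)
  layer 3 (halt) active — inhibits: none
  layer 4 (dock) idle — unchanged: none
  → actuator none
tick 1:
  layer 0 (back_away) idle — none
  layer 1 (avoid_obstacle) active — inhibits: none
  layer 2 (explore_frontier) active — suppresses: (2, 0)
  layer 3 (halt) active — inhibits: none
  layer 4 (dock) active — suppresses: (3, 3)
  → actuator (3, 3)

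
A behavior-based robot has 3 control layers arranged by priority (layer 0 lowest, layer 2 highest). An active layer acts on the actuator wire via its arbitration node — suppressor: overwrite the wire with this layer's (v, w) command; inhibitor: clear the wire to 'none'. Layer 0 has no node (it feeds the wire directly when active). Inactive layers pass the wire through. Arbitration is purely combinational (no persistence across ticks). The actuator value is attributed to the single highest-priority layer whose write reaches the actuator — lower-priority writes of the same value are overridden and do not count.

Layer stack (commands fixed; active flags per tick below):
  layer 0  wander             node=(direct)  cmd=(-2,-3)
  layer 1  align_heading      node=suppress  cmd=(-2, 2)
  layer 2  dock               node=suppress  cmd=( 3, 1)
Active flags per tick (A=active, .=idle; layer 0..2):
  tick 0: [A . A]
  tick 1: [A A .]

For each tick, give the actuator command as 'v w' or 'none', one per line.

tick 0:
  L0 wander: active, feeds wire = (-2, -3)
  L1 align_heading: idle → wire stays (-2, -3)
  L2 dock: active, suppressor → wire = (3, 1)
  actuator = (3, 1)
tick 1:
  L0 wander: active, feeds wire = (-2, -3)
  L1 align_heading: active, suppressor → wire = (-2, 2)
  L2 dock: idle → wire stays (-2, 2)
  actuator = (-2, 2)

3 1
-2 2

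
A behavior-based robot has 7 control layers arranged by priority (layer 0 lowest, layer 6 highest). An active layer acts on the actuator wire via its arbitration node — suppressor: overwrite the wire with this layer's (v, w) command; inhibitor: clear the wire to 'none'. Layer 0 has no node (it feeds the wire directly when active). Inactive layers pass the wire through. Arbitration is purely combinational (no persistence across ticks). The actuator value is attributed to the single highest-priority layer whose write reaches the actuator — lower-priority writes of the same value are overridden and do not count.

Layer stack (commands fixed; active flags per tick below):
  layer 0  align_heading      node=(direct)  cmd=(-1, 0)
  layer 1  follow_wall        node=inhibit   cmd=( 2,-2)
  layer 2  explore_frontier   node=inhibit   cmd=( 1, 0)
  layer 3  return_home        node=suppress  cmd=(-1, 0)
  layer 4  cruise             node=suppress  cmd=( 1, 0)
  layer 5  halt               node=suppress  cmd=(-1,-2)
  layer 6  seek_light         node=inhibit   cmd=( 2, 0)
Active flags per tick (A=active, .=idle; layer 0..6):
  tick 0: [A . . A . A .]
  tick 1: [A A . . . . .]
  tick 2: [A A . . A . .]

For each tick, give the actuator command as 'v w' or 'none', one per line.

tick 0:
  L0 align_heading: active, feeds wire = (-1, 0)
  L1 follow_wall: idle → wire stays (-1, 0)
  L2 explore_frontier: idle → wire stays (-1, 0)
  L3 return_home: active, suppressor → wire = (-1, 0)
  L4 cruise: idle → wire stays (-1, 0)
  L5 halt: active, suppressor → wire = (-1, -2)
  L6 seek_light: idle → wire stays (-1, -2)
  actuator = (-1, -2)
tick 1:
  L0 align_heading: active, feeds wire = (-1, 0)
  L1 follow_wall: active, inhibitor → wire = none
  L2 explore_frontier: idle → wire stays none
  L3 return_home: idle → wire stays none
  L4 cruise: idle → wire stays none
  L5 halt: idle → wire stays none
  L6 seek_light: idle → wire stays none
  actuator = none
tick 2:
  L0 align_heading: active, feeds wire = (-1, 0)
  L1 follow_wall: active, inhibitor → wire = none
  L2 explore_frontier: idle → wire stays none
  L3 return_home: idle → wire stays none
  L4 cruise: active, suppressor → wire = (1, 0)
  L5 halt: idle → wire stays (1, 0)
  L6 seek_light: idle → wire stays (1, 0)
  actuator = (1, 0)

-1 -2
none
1 0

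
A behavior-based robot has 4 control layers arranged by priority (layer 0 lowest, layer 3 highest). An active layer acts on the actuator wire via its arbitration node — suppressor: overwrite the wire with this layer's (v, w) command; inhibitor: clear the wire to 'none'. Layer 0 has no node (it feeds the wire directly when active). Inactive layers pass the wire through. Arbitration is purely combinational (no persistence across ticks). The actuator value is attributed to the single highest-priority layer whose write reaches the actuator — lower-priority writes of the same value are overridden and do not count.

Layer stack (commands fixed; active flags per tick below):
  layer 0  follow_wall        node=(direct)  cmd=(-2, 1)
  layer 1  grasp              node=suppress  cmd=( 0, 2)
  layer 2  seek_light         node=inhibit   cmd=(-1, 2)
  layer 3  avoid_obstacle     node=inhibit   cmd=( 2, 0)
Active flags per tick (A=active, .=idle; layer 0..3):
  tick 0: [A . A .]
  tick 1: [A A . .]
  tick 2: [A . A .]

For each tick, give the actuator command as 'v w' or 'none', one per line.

tick 0:
  L0 follow_wall: active, feeds wire = (-2, 1)
  L1 grasp: idle → wire stays (-2, 1)
  L2 seek_light: active, inhibitor → wire = none
  L3 avoid_obstacle: idle → wire stays none
  actuator = none
tick 1:
  L0 follow_wall: active, feeds wire = (-2, 1)
  L1 grasp: active, suppressor → wire = (0, 2)
  L2 seek_light: idle → wire stays (0, 2)
  L3 avoid_obstacle: idle → wire stays (0, 2)
  actuator = (0, 2)
tick 2:
  L0 follow_wall: active, feeds wire = (-2, 1)
  L1 grasp: idle → wire stays (-2, 1)
  L2 seek_light: active, inhibitor → wire = none
  L3 avoid_obstacle: idle → wire stays none
  actuator = none

none
0 2
none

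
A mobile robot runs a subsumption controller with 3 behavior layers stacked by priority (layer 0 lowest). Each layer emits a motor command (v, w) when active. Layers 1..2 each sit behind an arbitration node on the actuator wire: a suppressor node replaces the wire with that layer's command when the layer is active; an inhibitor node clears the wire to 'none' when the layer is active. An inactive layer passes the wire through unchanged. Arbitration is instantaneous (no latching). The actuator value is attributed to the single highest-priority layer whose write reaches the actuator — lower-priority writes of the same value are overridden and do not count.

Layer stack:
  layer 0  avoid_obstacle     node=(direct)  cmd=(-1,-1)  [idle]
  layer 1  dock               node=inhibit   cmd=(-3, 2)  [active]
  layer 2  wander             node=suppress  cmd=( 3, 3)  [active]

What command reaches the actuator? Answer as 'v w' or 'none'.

3 3

layer 0 (avoid_obstacle) idle — none
layer 1 (dock) active — inhibits: none
layer 2 (wander) active — suppresses: (3, 3)
→ actuator (3, 3)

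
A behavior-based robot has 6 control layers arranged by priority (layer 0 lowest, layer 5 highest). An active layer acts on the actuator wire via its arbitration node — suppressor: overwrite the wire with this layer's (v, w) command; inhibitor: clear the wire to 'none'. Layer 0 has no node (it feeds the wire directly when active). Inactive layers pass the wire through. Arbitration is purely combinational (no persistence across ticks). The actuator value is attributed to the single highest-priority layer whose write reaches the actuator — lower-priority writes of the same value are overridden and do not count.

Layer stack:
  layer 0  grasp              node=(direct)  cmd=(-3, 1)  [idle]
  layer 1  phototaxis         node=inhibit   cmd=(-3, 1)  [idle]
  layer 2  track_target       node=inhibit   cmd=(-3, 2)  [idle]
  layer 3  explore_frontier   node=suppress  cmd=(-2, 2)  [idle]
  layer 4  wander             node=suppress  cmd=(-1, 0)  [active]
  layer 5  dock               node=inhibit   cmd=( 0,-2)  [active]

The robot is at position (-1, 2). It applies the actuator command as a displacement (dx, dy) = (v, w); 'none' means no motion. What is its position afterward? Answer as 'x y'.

-1 2

layer 0 (grasp) idle — none
layer 1 (phototaxis) idle — unchanged: none
layer 2 (track_target) idle — unchanged: none
layer 3 (explore_frontier) idle — unchanged: none
layer 4 (wander) active — suppresses: (-1, 0)
layer 5 (dock) active — inhibits: none
→ actuator none
position: (-1, 2) + none = (-1, 2)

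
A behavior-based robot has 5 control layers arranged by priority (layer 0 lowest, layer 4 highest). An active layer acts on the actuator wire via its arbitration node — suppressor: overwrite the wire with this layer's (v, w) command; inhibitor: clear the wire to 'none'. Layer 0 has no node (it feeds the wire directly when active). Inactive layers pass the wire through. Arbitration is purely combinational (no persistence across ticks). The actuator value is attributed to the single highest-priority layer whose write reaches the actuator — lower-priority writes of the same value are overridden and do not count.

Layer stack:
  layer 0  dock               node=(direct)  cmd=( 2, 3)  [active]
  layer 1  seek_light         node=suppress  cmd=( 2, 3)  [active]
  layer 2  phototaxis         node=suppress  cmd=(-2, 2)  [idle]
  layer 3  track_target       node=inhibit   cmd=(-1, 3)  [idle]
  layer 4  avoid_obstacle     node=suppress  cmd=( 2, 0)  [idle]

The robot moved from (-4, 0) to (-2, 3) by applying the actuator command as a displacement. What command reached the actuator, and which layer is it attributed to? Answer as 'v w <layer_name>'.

2 3 seek_light

displacement = (-2, 3) − (-4, 0) = (2, 3)
L0 dock: active, feeds wire = (2, 3)
L1 seek_light: active, suppressor → wire = (2, 3)
L2 phototaxis: idle → wire stays (2, 3)
L3 track_target: idle → wire stays (2, 3)
L4 avoid_obstacle: idle → wire stays (2, 3)
actuator = (2, 3) — from layer 1 (seek_light)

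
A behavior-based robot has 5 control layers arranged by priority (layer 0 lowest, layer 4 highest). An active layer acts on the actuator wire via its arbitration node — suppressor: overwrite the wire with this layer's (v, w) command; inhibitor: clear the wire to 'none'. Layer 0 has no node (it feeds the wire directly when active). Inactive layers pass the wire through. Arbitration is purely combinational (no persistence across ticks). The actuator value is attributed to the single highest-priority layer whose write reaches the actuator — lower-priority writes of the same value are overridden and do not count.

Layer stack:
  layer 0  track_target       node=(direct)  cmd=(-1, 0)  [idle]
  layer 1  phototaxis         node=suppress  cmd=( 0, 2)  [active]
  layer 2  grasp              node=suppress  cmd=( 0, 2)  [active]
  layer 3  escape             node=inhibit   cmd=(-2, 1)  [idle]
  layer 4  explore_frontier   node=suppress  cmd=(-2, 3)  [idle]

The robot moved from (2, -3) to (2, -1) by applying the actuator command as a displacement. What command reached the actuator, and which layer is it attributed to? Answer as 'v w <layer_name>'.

0 2 grasp

displacement = (2, -1) − (2, -3) = (0, 2)
layer 0 (track_target) idle — none
layer 1 (phototaxis) active — suppresses: (0, 2)
layer 2 (grasp) active — suppresses: (0, 2)
layer 3 (escape) idle — unchanged: (0, 2)
layer 4 (explore_frontier) idle — unchanged: (0, 2)
→ actuator (0, 2) — from layer 2 (grasp)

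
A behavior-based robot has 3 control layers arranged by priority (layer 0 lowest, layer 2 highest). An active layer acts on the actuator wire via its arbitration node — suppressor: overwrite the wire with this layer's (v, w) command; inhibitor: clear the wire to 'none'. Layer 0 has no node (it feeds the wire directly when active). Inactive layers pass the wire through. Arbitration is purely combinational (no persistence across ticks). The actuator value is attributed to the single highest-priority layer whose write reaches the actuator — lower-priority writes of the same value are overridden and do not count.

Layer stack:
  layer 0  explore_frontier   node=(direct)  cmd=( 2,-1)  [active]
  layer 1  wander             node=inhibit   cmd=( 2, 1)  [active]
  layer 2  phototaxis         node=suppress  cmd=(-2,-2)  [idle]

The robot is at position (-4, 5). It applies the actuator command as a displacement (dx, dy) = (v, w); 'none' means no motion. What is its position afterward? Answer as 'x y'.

[0] explore_frontier on; wire := (2, -1)
[1] wander on (inhibit); wire := none
[2] phototaxis off; pass none
output none
position: (-4, 5) + none = (-4, 5)

-4 5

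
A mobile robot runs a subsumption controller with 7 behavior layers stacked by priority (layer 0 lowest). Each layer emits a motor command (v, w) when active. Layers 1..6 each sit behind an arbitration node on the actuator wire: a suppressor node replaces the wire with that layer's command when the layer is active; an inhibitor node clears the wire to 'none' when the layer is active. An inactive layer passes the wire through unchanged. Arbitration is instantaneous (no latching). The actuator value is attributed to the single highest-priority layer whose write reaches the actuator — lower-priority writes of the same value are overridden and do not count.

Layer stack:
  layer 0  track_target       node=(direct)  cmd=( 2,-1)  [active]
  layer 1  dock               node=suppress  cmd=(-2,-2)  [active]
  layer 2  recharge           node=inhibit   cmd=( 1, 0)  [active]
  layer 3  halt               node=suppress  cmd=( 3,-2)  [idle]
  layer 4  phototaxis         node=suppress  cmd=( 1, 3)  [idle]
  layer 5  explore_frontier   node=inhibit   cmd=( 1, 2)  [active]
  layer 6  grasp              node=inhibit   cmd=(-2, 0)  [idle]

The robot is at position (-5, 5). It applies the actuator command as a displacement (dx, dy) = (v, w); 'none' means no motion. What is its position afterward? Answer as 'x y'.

[0] track_target on; wire := (2, -1)
[1] dock on (suppress); wire := (-2, -2)
[2] recharge on (inhibit); wire := none
[3] halt off; pass none
[4] phototaxis off; pass none
[5] explore_frontier on (inhibit); wire := none
[6] grasp off; pass none
output none
position: (-5, 5) + none = (-5, 5)

-5 5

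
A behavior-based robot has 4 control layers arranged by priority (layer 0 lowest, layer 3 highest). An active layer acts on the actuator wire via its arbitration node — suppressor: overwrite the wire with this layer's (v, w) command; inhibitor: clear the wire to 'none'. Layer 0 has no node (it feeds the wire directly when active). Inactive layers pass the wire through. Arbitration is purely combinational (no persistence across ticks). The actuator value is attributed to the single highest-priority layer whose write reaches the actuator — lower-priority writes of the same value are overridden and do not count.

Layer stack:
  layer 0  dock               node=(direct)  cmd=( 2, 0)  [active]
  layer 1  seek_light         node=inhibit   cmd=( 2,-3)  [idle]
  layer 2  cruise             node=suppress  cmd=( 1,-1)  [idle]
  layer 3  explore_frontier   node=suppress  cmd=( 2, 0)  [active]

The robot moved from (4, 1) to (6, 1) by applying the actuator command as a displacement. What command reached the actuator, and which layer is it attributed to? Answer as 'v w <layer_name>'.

displacement = (6, 1) − (4, 1) = (2, 0)
L0 dock: active, feeds wire = (2, 0)
L1 seek_light: idle → wire stays (2, 0)
L2 cruise: idle → wire stays (2, 0)
L3 explore_frontier: active, suppressor → wire = (2, 0)
actuator = (2, 0) — from layer 3 (explore_frontier)

2 0 explore_frontier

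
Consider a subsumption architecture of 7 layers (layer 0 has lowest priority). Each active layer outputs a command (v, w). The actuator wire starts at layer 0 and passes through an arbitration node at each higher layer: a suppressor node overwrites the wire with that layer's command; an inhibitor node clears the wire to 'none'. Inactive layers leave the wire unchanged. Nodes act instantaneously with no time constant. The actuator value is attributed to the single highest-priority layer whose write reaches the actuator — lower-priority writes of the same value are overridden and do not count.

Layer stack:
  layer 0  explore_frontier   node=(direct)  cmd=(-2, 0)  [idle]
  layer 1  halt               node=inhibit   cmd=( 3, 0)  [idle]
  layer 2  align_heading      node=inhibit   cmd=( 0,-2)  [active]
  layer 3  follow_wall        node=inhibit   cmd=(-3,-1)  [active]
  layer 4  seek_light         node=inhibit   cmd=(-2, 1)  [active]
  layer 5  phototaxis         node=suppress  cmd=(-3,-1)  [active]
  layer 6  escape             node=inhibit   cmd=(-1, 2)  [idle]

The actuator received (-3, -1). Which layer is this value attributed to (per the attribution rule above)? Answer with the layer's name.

[0] explore_frontier off; wire := none
[1] halt off; pass none
[2] align_heading on (inhibit); wire := none
[3] follow_wall on (inhibit); wire := none
[4] seek_light on (inhibit); wire := none
[5] phototaxis on (suppress); wire := (-3, -1)
[6] escape off; pass (-3, -1)
output (-3, -1)
last writer: layer 5 = phototaxis

phototaxis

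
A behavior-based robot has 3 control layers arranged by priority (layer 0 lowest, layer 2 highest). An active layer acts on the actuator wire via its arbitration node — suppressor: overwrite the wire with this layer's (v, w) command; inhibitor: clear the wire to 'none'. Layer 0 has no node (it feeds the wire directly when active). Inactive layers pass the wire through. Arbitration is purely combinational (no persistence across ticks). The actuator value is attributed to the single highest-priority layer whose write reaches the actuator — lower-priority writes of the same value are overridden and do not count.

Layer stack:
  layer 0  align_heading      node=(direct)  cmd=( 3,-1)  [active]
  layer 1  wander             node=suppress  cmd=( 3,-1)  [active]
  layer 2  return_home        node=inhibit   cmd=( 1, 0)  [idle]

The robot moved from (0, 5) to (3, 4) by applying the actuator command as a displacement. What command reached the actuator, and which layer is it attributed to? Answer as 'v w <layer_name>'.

displacement = (3, 4) − (0, 5) = (3, -1)
L0 align_heading: active, feeds wire = (3, -1)
L1 wander: active, suppressor → wire = (3, -1)
L2 return_home: idle → wire stays (3, -1)
actuator = (3, -1) — from layer 1 (wander)

3 -1 wander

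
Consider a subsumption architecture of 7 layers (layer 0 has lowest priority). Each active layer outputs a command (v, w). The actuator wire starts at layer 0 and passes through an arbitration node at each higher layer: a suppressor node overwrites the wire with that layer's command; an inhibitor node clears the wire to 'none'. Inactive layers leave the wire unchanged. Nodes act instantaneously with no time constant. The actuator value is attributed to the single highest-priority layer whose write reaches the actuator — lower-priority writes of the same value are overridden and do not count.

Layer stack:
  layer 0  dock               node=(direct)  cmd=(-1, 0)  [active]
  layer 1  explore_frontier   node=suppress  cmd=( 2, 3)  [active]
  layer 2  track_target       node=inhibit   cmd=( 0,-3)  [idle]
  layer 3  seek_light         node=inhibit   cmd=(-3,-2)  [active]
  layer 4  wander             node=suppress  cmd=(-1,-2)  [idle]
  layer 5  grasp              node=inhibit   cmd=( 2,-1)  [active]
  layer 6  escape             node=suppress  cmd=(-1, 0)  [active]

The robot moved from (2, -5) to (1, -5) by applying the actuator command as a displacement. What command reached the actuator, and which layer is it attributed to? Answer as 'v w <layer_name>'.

displacement = (1, -5) − (2, -5) = (-1, 0)
[0] dock on; wire := (-1, 0)
[1] explore_frontier on (suppress); wire := (2, 3)
[2] track_target off; pass (2, 3)
[3] seek_light on (inhibit); wire := none
[4] wander off; pass none
[5] grasp on (inhibit); wire := none
[6] escape on (suppress); wire := (-1, 0)
output (-1, 0) — from layer 6 (escape)

-1 0 escape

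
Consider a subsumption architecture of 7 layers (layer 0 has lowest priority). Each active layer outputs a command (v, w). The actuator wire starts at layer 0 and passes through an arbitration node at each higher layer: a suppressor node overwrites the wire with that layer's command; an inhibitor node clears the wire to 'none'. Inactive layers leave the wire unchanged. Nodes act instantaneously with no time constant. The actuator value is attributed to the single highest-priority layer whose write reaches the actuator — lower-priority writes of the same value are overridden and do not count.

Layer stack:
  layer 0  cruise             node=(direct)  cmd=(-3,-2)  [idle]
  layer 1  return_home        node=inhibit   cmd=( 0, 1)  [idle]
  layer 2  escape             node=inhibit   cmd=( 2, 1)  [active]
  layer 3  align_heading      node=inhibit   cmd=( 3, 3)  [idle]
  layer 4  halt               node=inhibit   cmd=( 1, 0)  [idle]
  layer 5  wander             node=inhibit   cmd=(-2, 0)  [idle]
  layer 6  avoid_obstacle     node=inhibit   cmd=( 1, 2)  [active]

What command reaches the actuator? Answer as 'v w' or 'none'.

[0] cruise off; wire := none
[1] return_home off; pass none
[2] escape on (inhibit); wire := none
[3] align_heading off; pass none
[4] halt off; pass none
[5] wander off; pass none
[6] avoid_obstacle on (inhibit); wire := none
output none

none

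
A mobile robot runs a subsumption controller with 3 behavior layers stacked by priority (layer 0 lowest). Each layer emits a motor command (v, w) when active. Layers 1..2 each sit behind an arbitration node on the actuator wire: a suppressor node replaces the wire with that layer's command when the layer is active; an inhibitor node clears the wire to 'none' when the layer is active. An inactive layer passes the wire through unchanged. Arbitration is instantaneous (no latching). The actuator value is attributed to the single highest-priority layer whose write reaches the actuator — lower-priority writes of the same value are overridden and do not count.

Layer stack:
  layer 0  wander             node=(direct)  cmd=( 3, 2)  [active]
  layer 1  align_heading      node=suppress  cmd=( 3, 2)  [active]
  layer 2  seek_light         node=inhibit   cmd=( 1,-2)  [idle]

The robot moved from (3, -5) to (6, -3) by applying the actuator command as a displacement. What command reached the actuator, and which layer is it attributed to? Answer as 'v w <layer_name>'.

displacement = (6, -3) − (3, -5) = (3, 2)
layer 0 (wander) active — direct: (3, 2)
layer 1 (align_heading) active — suppresses: (3, 2)
layer 2 (seek_light) idle — unchanged: (3, 2)
→ actuator (3, 2) — from layer 1 (align_heading)

3 2 align_heading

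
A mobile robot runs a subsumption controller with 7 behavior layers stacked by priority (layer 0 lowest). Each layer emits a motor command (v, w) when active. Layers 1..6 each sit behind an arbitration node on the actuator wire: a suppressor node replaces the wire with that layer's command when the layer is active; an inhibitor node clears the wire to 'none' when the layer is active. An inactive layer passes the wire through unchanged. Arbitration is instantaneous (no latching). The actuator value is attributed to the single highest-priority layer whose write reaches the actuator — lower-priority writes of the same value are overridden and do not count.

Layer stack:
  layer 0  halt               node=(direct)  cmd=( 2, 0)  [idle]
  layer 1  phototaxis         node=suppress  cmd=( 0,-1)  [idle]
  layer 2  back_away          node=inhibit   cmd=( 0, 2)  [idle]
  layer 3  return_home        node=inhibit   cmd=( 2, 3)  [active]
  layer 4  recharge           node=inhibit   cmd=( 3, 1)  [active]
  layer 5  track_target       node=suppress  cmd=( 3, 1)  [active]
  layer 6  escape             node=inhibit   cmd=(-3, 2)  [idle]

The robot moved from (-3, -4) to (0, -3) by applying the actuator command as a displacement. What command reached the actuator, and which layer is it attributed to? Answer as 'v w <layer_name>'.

displacement = (0, -3) − (-3, -4) = (3, 1)
L0 halt: idle → wire = none
L1 phototaxis: idle → wire stays none
L2 back_away: idle → wire stays none
L3 return_home: active, inhibitor → wire = none
L4 recharge: active, inhibitor → wire = none
L5 track_target: active, suppressor → wire = (3, 1)
L6 escape: idle → wire stays (3, 1)
actuator = (3, 1) — from layer 5 (track_target)

3 1 track_target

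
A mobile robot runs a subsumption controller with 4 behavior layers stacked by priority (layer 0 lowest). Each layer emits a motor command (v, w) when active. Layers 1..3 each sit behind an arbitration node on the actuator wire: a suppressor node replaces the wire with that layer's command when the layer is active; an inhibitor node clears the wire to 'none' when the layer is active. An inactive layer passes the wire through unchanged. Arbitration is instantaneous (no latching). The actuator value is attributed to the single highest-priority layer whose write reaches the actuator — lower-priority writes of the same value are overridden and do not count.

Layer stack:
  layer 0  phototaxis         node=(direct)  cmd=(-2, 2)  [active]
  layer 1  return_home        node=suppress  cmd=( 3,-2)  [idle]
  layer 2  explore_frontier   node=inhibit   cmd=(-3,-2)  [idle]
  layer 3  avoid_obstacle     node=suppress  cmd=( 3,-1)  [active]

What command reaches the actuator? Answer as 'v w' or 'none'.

3 -1

layer 0 (phototaxis) active — direct: (-2, 2)
layer 1 (return_home) idle — unchanged: (-2, 2)
layer 2 (explore_frontier) idle — unchanged: (-2, 2)
layer 3 (avoid_obstacle) active — suppresses: (3, -1)
→ actuator (3, -1)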